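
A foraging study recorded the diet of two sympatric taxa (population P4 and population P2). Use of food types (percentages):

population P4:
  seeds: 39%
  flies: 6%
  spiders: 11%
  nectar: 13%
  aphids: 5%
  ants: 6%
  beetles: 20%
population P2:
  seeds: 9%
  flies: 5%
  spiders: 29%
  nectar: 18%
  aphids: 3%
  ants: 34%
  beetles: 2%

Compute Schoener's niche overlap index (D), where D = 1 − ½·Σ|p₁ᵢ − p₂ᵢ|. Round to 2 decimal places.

0.49

Convert percentages to proportions (divide by 100).
Σ|p₁ᵢ − p₂ᵢ| = 0.30 + 0.01 + 0.18 + 0.05 + 0.02 + 0.28 + 0.18 = 1.02
D = 1 − ½ × 1.02 = 1 − 0.510 = 0.4900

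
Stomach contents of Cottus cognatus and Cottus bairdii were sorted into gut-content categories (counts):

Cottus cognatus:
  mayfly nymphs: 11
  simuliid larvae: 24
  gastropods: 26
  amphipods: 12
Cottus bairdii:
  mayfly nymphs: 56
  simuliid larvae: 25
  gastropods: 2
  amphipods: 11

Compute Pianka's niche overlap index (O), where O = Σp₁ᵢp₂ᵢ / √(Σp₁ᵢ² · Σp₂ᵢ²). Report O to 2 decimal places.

0.58

Proportions for Cottus cognatus (n=73): 11/73=0.1507, 24/73=0.3288, 26/73=0.3562, 12/73=0.1644
Proportions for Cottus bairdii (n=94): 56/94=0.5957, 25/94=0.2660, 2/94=0.0213, 11/94=0.1170
Σ p₁ᵢp₂ᵢ = 0.089772 + 0.087461 + 0.007587 + 0.019235 = 0.204055
Σp_1ᵢ² = 0.1507² + 0.3288² + 0.3562² + 0.1644² = 0.022710 + 0.108109 + 0.126878 + 0.027027 = 0.284724
Σp_2ᵢ² = 0.5957² + 0.2660² + 0.0213² + 0.1170² = 0.354858 + 0.070756 + 0.000454 + 0.013689 = 0.439757
O = 0.204055 / √(0.284724 × 0.439757) = 0.204055 / 0.3538494 = 0.5767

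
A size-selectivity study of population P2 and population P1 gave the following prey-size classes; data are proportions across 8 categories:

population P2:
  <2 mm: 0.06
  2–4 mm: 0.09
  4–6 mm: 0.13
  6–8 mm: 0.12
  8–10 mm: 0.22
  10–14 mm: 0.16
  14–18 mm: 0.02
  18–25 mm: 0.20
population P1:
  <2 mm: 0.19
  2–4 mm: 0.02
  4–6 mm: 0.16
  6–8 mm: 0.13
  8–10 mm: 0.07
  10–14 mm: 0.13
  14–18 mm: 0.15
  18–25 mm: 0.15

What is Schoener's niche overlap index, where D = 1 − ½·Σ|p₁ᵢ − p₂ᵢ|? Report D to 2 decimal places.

Σ|p₁ᵢ − p₂ᵢ| = 0.13 + 0.07 + 0.03 + 0.01 + 0.15 + 0.03 + 0.13 + 0.05 = 0.60
D = 1 − ½ × 0.60 = 1 − 0.300 = 0.7000

0.70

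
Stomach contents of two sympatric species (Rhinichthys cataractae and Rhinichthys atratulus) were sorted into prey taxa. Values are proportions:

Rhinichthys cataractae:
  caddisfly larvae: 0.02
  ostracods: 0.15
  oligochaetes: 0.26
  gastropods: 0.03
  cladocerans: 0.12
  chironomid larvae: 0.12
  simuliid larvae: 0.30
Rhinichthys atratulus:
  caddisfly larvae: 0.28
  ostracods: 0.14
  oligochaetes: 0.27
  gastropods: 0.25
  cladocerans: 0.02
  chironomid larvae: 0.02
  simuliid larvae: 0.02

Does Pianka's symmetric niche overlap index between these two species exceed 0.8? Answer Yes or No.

Σ p₁ᵢp₂ᵢ = 0.0056 + 0.0210 + 0.0702 + 0.0075 + 0.0024 + 0.0024 + 0.0060 = 0.1151
Σp_1ᵢ² = 0.02² + 0.15² + 0.26² + 0.03² + 0.12² + 0.12² + 0.30² = 0.0004 + 0.0225 + 0.0676 + 0.0009 + 0.0144 + 0.0144 + 0.0900 = 0.2102
Σp_2ᵢ² = 0.28² + 0.14² + 0.27² + 0.25² + 0.02² + 0.02² + 0.02² = 0.0784 + 0.0196 + 0.0729 + 0.0625 + 0.0004 + 0.0004 + 0.0004 = 0.2346
O = 0.1151 / √(0.2102 × 0.2346) = 0.1151 / 0.22207 = 0.5183
O = 0.5183 < 0.8 → No.

No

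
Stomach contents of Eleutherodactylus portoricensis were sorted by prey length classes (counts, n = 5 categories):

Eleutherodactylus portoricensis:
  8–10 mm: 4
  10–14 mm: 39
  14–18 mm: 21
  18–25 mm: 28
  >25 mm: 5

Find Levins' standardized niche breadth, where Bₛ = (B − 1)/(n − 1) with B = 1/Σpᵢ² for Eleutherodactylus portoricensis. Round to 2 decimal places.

0.59

Proportions for Eleutherodactylus portoricensis (n=97): 4/97=0.0412, 39/97=0.4021, 21/97=0.2165, 28/97=0.2887, 5/97=0.0515
Σpᵢ² = 0.0412² + 0.4021² + 0.2165² + 0.2887² + 0.0515² = 0.001697 + 0.161684 + 0.046872 + 0.083348 + 0.002652 = 0.296253
B = 1 / 0.296253 = 3.3755
Bₛ = (B − 1)/(n − 1) = (3.3755 − 1)/(5 − 1) = 2.3755/4 = 0.5939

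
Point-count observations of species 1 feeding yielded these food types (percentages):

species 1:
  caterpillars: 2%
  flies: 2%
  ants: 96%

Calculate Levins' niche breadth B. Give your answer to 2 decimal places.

1.08

Convert percentages to proportions (divide by 100).
Σpᵢ² = 0.02² + 0.02² + 0.96² = 0.0004 + 0.0004 + 0.9216 = 0.9224
B = 1 / 0.9224 = 1.0841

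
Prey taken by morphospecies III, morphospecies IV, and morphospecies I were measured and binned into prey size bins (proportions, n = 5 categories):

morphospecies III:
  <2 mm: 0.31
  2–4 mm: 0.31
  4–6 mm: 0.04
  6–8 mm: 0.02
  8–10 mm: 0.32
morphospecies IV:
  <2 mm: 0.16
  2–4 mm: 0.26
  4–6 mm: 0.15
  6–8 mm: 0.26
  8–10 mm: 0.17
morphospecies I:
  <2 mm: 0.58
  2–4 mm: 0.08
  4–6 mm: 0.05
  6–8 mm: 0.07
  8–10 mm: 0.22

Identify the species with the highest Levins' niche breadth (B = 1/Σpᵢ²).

morphospecies IV

Σp_IIIᵢ² = 0.31² + 0.31² + 0.04² + 0.02² + 0.32² = 0.0961 + 0.0961 + 0.0016 + 0.0004 + 0.1024 = 0.2966
B_III = 1 / 0.2966 = 3.3715
Σp_IVᵢ² = 0.16² + 0.26² + 0.15² + 0.26² + 0.17² = 0.0256 + 0.0676 + 0.0225 + 0.0676 + 0.0289 = 0.2122
B_IV = 1 / 0.2122 = 4.7125
Σp_Iᵢ² = 0.58² + 0.08² + 0.05² + 0.07² + 0.22² = 0.3364 + 0.0064 + 0.0025 + 0.0049 + 0.0484 = 0.3986
B_I = 1 / 0.3986 = 2.5088
Highest B → broadest niche (most generalist): morphospecies IV (B = 4.71).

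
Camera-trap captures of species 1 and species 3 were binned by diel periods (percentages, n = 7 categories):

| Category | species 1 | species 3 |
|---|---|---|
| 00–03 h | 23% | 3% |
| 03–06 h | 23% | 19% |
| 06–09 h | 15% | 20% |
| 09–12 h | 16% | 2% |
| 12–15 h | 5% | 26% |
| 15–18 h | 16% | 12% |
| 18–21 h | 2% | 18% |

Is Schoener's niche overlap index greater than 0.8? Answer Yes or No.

No

Convert percentages to proportions (divide by 100).
Σ|p₁ᵢ − p₂ᵢ| = 0.20 + 0.04 + 0.05 + 0.14 + 0.21 + 0.04 + 0.16 = 0.84
D = 1 − ½ × 0.84 = 1 − 0.420 = 0.5800
D = 0.5800 < 0.8 → No.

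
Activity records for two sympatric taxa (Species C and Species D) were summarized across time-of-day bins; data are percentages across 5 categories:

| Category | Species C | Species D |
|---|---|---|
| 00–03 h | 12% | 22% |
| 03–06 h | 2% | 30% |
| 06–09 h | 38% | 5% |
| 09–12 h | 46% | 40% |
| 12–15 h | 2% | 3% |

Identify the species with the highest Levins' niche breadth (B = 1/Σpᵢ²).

Species D

Convert percentages to proportions (divide by 100).
Σp_Cᵢ² = 0.12² + 0.02² + 0.38² + 0.46² + 0.02² = 0.0144 + 0.0004 + 0.1444 + 0.2116 + 0.0004 = 0.3712
B_C = 1 / 0.3712 = 2.6940
Σp_Dᵢ² = 0.22² + 0.30² + 0.05² + 0.40² + 0.03² = 0.0484 + 0.0900 + 0.0025 + 0.1600 + 0.0009 = 0.3018
B_D = 1 / 0.3018 = 3.3135
Highest B → broadest niche (most generalist): Species D (B = 3.31).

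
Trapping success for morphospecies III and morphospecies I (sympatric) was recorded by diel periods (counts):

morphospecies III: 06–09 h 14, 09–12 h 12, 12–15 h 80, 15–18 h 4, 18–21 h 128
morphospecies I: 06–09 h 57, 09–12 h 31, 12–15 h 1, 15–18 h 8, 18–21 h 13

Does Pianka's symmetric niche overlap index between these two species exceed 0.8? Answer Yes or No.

No

Proportions for morphospecies III (n=238): 14/238=0.0588, 12/238=0.0504, 80/238=0.3361, 4/238=0.0168, 128/238=0.5378
Proportions for morphospecies I (n=110): 57/110=0.5182, 31/110=0.2818, 1/110=0.0091, 8/110=0.0727, 13/110=0.1182
Σ p₁ᵢp₂ᵢ = 0.030470 + 0.014203 + 0.003059 + 0.001221 + 0.063568 = 0.112521
Σp_1ᵢ² = 0.0588² + 0.0504² + 0.3361² + 0.0168² + 0.5378² = 0.003457 + 0.002540 + 0.112963 + 0.000282 + 0.289229 = 0.408471
Σp_2ᵢ² = 0.5182² + 0.2818² + 0.0091² + 0.0727² + 0.1182² = 0.268531 + 0.079411 + 0.000083 + 0.005285 + 0.013971 = 0.367281
O = 0.112521 / √(0.408471 × 0.367281) = 0.112521 / 0.3873288 = 0.2905
O = 0.2905 < 0.8 → No.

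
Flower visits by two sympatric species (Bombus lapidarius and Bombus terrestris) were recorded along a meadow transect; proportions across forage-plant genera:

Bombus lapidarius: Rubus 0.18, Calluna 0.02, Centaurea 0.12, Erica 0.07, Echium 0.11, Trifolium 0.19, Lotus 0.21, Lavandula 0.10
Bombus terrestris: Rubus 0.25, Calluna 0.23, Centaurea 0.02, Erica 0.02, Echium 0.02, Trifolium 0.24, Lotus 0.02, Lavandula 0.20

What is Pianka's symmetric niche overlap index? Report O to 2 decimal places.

0.69

Σ p₁ᵢp₂ᵢ = 0.0450 + 0.0046 + 0.0024 + 0.0014 + 0.0022 + 0.0456 + 0.0042 + 0.0200 = 0.1254
Σp_1ᵢ² = 0.18² + 0.02² + 0.12² + 0.07² + 0.11² + 0.19² + 0.21² + 0.10² = 0.0324 + 0.0004 + 0.0144 + 0.0049 + 0.0121 + 0.0361 + 0.0441 + 0.0100 = 0.1544
Σp_2ᵢ² = 0.25² + 0.23² + 0.02² + 0.02² + 0.02² + 0.24² + 0.02² + 0.20² = 0.0625 + 0.0529 + 0.0004 + 0.0004 + 0.0004 + 0.0576 + 0.0004 + 0.0400 = 0.2146
O = 0.1254 / √(0.1544 × 0.2146) = 0.1254 / 0.18203 = 0.6889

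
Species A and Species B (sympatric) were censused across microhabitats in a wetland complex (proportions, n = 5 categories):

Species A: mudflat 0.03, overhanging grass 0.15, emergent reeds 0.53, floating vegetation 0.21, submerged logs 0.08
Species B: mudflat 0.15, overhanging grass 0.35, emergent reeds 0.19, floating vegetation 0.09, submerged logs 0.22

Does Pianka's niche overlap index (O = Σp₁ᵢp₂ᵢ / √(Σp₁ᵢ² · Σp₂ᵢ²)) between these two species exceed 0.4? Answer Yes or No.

Σ p₁ᵢp₂ᵢ = 0.0045 + 0.0525 + 0.1007 + 0.0189 + 0.0176 = 0.1942
Σp_1ᵢ² = 0.03² + 0.15² + 0.53² + 0.21² + 0.08² = 0.0009 + 0.0225 + 0.2809 + 0.0441 + 0.0064 = 0.3548
Σp_2ᵢ² = 0.15² + 0.35² + 0.19² + 0.09² + 0.22² = 0.0225 + 0.1225 + 0.0361 + 0.0081 + 0.0484 = 0.2376
O = 0.1942 / √(0.3548 × 0.2376) = 0.1942 / 0.29035 = 0.6688
O = 0.6688 > 0.4 → Yes.

Yes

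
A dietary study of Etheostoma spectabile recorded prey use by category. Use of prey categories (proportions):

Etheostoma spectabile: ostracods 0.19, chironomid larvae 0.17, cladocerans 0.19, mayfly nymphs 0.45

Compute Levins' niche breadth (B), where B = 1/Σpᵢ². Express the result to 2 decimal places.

Σpᵢ² = 0.19² + 0.17² + 0.19² + 0.45² = 0.0361 + 0.0289 + 0.0361 + 0.2025 = 0.3036
B = 1 / 0.3036 = 3.2938

3.29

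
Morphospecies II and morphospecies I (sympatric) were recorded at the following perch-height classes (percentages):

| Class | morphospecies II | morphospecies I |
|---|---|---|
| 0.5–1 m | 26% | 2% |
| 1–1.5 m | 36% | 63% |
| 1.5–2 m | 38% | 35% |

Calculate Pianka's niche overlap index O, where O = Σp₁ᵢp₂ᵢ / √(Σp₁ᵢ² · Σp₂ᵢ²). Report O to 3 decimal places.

0.866

Convert percentages to proportions (divide by 100).
Σ p₁ᵢp₂ᵢ = 0.0052 + 0.2268 + 0.1330 = 0.3650
Σp_1ᵢ² = 0.26² + 0.36² + 0.38² = 0.0676 + 0.1296 + 0.1444 = 0.3416
Σp_2ᵢ² = 0.02² + 0.63² + 0.35² = 0.0004 + 0.3969 + 0.1225 = 0.5198
O = 0.3650 / √(0.3416 × 0.5198) = 0.3650 / 0.421383 = 0.86620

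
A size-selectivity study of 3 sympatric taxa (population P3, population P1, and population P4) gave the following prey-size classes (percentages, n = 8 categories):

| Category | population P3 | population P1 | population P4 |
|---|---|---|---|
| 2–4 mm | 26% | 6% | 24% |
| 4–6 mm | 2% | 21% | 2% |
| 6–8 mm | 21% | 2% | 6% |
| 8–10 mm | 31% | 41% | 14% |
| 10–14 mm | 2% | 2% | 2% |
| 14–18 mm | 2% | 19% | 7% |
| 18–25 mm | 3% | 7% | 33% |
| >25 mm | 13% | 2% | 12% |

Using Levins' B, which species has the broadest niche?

Convert percentages to proportions (divide by 100).
Σp_P3ᵢ² = 0.26² + 0.02² + 0.21² + 0.31² + 0.02² + 0.02² + 0.03² + 0.13² = 0.0676 + 0.0004 + 0.0441 + 0.0961 + 0.0004 + 0.0004 + 0.0009 + 0.0169 = 0.2268
B_P3 = 1 / 0.2268 = 4.4092
Σp_P1ᵢ² = 0.06² + 0.21² + 0.02² + 0.41² + 0.02² + 0.19² + 0.07² + 0.02² = 0.0036 + 0.0441 + 0.0004 + 0.1681 + 0.0004 + 0.0361 + 0.0049 + 0.0004 = 0.2580
B_P1 = 1 / 0.2580 = 3.8760
Σp_P4ᵢ² = 0.24² + 0.02² + 0.06² + 0.14² + 0.02² + 0.07² + 0.33² + 0.12² = 0.0576 + 0.0004 + 0.0036 + 0.0196 + 0.0004 + 0.0049 + 0.1089 + 0.0144 = 0.2098
B_P4 = 1 / 0.2098 = 4.7664
Highest B → broadest niche (most generalist): population P4 (B = 4.77).

population P4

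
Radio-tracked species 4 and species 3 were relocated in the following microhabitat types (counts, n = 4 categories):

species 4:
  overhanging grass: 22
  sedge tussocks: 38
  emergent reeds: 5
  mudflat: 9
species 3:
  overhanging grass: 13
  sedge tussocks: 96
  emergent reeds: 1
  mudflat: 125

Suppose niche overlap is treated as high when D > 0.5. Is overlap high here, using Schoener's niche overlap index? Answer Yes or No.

Proportions for species 4 (n=74): 22/74=0.2973, 38/74=0.5135, 5/74=0.0676, 9/74=0.1216
Proportions for species 3 (n=235): 13/235=0.0553, 96/235=0.4085, 1/235=0.0043, 125/235=0.5319
Σ|p₁ᵢ − p₂ᵢ| = 0.2420 + 0.1050 + 0.0633 + 0.4103 = 0.8206
D = 1 − ½ × 0.8206 = 1 − 0.41030 = 0.58970
D = 0.58970 > 0.5 → Yes.

Yes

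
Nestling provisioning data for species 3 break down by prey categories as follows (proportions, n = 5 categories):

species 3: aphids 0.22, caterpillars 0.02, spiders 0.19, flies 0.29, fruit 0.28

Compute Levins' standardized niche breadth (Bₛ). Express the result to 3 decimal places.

Σpᵢ² = 0.22² + 0.02² + 0.19² + 0.29² + 0.28² = 0.0484 + 0.0004 + 0.0361 + 0.0841 + 0.0784 = 0.2474
B = 1 / 0.2474 = 4.04204
Bₛ = (B − 1)/(n − 1) = (4.04204 − 1)/(5 − 1) = 3.04204/4 = 0.76051

0.761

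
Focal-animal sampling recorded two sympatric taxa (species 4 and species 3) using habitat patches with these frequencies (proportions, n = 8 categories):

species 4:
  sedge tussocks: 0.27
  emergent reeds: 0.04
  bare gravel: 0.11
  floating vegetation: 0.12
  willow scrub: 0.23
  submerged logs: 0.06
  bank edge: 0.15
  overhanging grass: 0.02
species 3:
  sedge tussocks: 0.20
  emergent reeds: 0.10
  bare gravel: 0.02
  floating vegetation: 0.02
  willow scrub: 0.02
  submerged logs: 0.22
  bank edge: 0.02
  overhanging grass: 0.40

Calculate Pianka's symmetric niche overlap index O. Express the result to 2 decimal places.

Σ p₁ᵢp₂ᵢ = 0.0540 + 0.0040 + 0.0022 + 0.0024 + 0.0046 + 0.0132 + 0.0030 + 0.0080 = 0.0914
Σp_1ᵢ² = 0.27² + 0.04² + 0.11² + 0.12² + 0.23² + 0.06² + 0.15² + 0.02² = 0.0729 + 0.0016 + 0.0121 + 0.0144 + 0.0529 + 0.0036 + 0.0225 + 0.0004 = 0.1804
Σp_2ᵢ² = 0.20² + 0.10² + 0.02² + 0.02² + 0.02² + 0.22² + 0.02² + 0.40² = 0.0400 + 0.0100 + 0.0004 + 0.0004 + 0.0004 + 0.0484 + 0.0004 + 0.1600 = 0.2600
O = 0.0914 / √(0.1804 × 0.2600) = 0.0914 / 0.21657 = 0.4220

0.42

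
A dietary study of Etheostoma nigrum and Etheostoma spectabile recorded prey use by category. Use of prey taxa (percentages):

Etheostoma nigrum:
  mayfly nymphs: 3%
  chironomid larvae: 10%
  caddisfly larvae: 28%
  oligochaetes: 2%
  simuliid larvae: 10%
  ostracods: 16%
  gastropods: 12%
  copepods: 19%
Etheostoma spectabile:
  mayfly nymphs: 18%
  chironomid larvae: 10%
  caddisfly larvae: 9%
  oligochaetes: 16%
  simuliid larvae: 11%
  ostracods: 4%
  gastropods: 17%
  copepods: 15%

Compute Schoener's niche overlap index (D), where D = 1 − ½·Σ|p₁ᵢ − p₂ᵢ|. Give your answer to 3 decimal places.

Convert percentages to proportions (divide by 100).
Σ|p₁ᵢ − p₂ᵢ| = 0.15 + 0.00 + 0.19 + 0.14 + 0.01 + 0.12 + 0.05 + 0.04 = 0.70
D = 1 − ½ × 0.70 = 1 − 0.350 = 0.65000

0.650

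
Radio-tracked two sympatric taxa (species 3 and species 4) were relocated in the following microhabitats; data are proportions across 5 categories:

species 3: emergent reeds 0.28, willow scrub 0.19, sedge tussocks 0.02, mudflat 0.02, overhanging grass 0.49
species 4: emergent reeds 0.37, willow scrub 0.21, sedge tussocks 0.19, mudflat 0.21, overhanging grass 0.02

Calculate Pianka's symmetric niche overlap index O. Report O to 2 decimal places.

Σ p₁ᵢp₂ᵢ = 0.1036 + 0.0399 + 0.0038 + 0.0042 + 0.0098 = 0.1613
Σp_1ᵢ² = 0.28² + 0.19² + 0.02² + 0.02² + 0.49² = 0.0784 + 0.0361 + 0.0004 + 0.0004 + 0.2401 = 0.3554
Σp_2ᵢ² = 0.37² + 0.21² + 0.19² + 0.21² + 0.02² = 0.1369 + 0.0441 + 0.0361 + 0.0441 + 0.0004 = 0.2616
O = 0.1613 / √(0.3554 × 0.2616) = 0.1613 / 0.30491 = 0.5290

0.53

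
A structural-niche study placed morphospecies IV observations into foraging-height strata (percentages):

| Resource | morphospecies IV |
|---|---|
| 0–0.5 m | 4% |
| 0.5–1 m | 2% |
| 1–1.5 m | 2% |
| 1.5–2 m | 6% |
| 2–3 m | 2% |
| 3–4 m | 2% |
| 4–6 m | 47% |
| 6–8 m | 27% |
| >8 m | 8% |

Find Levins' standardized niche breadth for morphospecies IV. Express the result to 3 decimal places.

0.282

Convert percentages to proportions (divide by 100).
Σpᵢ² = 0.04² + 0.02² + 0.02² + 0.06² + 0.02² + 0.02² + 0.47² + 0.27² + 0.08² = 0.0016 + 0.0004 + 0.0004 + 0.0036 + 0.0004 + 0.0004 + 0.2209 + 0.0729 + 0.0064 = 0.3070
B = 1 / 0.3070 = 3.25733
Bₛ = (B − 1)/(n − 1) = (3.25733 − 1)/(9 − 1) = 2.25733/8 = 0.28217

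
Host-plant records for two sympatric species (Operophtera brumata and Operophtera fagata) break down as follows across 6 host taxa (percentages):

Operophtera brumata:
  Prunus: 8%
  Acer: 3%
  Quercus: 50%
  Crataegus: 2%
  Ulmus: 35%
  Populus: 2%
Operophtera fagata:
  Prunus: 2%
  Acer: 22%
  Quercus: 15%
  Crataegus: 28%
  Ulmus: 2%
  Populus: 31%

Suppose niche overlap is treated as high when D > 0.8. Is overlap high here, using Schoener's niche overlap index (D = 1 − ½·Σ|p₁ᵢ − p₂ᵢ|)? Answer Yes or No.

No

Convert percentages to proportions (divide by 100).
Σ|p₁ᵢ − p₂ᵢ| = 0.06 + 0.19 + 0.35 + 0.26 + 0.33 + 0.29 = 1.48
D = 1 − ½ × 1.48 = 1 − 0.740 = 0.2600
D = 0.2600 < 0.8 → No.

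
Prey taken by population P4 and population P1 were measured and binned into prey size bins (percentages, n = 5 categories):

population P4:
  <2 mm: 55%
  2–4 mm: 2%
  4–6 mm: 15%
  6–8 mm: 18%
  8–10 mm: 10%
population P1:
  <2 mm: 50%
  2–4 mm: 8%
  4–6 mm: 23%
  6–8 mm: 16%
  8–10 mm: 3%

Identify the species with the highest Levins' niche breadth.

Convert percentages to proportions (divide by 100).
Σp_P4ᵢ² = 0.55² + 0.02² + 0.15² + 0.18² + 0.10² = 0.3025 + 0.0004 + 0.0225 + 0.0324 + 0.0100 = 0.3678
B_P4 = 1 / 0.3678 = 2.7189
Σp_P1ᵢ² = 0.50² + 0.08² + 0.23² + 0.16² + 0.03² = 0.2500 + 0.0064 + 0.0529 + 0.0256 + 0.0009 = 0.3358
B_P1 = 1 / 0.3358 = 2.9780
Highest B → broadest niche (most generalist): population P1 (B = 2.98).

population P1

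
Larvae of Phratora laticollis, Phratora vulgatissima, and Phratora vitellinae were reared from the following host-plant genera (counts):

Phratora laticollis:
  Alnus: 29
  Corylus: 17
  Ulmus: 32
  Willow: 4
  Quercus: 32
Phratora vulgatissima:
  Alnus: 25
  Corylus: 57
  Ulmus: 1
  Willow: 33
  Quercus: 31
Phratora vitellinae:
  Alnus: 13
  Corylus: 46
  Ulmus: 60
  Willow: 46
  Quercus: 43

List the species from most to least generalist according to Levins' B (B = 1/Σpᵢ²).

Proportions for Phratora laticollis (n=114): 29/114=0.2544, 17/114=0.1491, 32/114=0.2807, 4/114=0.0351, 32/114=0.2807
Proportions for Phratora vulgatissima (n=147): 25/147=0.1701, 57/147=0.3878, 1/147=0.0068, 33/147=0.2245, 31/147=0.2109
Proportions for Phratora vitellinae (n=208): 13/208=0.0625, 46/208=0.2212, 60/208=0.2885, 46/208=0.2212, 43/208=0.2067
Σp_latiᵢ² = 0.2544² + 0.1491² + 0.2807² + 0.0351² + 0.2807² = 0.064719 + 0.022231 + 0.078792 + 0.001232 + 0.078792 = 0.245766
B_lati = 1 / 0.245766 = 4.0689
Σp_vulgᵢ² = 0.1701² + 0.3878² + 0.0068² + 0.2245² + 0.2109² = 0.028934 + 0.150389 + 0.000046 + 0.050400 + 0.044479 = 0.274248
B_vulg = 1 / 0.274248 = 3.6463
Σp_viteᵢ² = 0.0625² + 0.2212² + 0.2885² + 0.2212² + 0.2067² = 0.003906 + 0.048929 + 0.083232 + 0.048929 + 0.042725 = 0.227721
B_vite = 1 / 0.227721 = 4.3913
Ranking by B (broadest → narrowest): Phratora vitellinae (4.39) > Phratora laticollis (4.07) > Phratora vulgatissima (3.65)

Phratora vitellinae > Phratora laticollis > Phratora vulgatissima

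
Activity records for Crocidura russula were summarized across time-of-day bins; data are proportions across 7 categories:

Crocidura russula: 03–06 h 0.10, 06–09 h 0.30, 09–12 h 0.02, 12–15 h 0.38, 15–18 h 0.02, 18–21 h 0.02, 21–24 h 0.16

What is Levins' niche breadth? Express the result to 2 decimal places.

Σpᵢ² = 0.10² + 0.30² + 0.02² + 0.38² + 0.02² + 0.02² + 0.16² = 0.0100 + 0.0900 + 0.0004 + 0.1444 + 0.0004 + 0.0004 + 0.0256 = 0.2712
B = 1 / 0.2712 = 3.6873

3.69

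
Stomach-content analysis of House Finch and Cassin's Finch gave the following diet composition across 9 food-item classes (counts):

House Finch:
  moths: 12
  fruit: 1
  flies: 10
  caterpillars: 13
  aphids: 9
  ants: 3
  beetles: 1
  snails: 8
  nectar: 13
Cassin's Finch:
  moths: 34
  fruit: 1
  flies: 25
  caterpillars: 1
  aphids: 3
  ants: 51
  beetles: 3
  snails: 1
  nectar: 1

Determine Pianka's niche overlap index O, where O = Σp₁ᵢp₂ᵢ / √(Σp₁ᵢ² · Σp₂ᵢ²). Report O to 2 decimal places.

0.49

Proportions for House Finch (n=70): 12/70=0.1714, 1/70=0.0143, 10/70=0.1429, 13/70=0.1857, 9/70=0.1286, 3/70=0.0429, 1/70=0.0143, 8/70=0.1143, 13/70=0.1857
Proportions for Cassin's Finch (n=120): 34/120=0.2833, 1/120=0.0083, 25/120=0.2083, 1/120=0.0083, 3/120=0.0250, 51/120=0.4250, 3/120=0.0250, 1/120=0.0083, 1/120=0.0083
Σ p₁ᵢp₂ᵢ = 0.048558 + 0.000119 + 0.029766 + 0.001541 + 0.003215 + 0.018233 + 0.000358 + 0.000949 + 0.001541 = 0.104280
Σp_1ᵢ² = 0.1714² + 0.0143² + 0.1429² + 0.1857² + 0.1286² + 0.0429² + 0.0143² + 0.1143² + 0.1857² = 0.029378 + 0.000204 + 0.020420 + 0.034484 + 0.016538 + 0.001840 + 0.000204 + 0.013064 + 0.034484 = 0.150616
Σp_2ᵢ² = 0.2833² + 0.0083² + 0.2083² + 0.0083² + 0.0250² + 0.4250² + 0.0250² + 0.0083² + 0.0083² = 0.080259 + 0.000069 + 0.043389 + 0.000069 + 0.000625 + 0.180625 + 0.000625 + 0.000069 + 0.000069 = 0.305799
O = 0.104280 / √(0.150616 × 0.305799) = 0.104280 / 0.2146118 = 0.4859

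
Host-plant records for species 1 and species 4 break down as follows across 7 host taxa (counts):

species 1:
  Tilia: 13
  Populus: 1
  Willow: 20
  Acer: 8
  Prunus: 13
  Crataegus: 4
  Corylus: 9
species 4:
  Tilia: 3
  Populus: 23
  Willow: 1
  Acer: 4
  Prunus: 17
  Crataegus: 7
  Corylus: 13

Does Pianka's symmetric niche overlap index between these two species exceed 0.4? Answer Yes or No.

Yes

Proportions for species 1 (n=68): 13/68=0.1912, 1/68=0.0147, 20/68=0.2941, 8/68=0.1176, 13/68=0.1912, 4/68=0.0588, 9/68=0.1324
Proportions for species 4 (n=68): 3/68=0.0441, 23/68=0.3382, 1/68=0.0147, 4/68=0.0588, 17/68=0.2500, 7/68=0.1029, 13/68=0.1912
Σ p₁ᵢp₂ᵢ = 0.008432 + 0.004972 + 0.004323 + 0.006915 + 0.047800 + 0.006051 + 0.025315 = 0.103808
Σp_1ᵢ² = 0.1912² + 0.0147² + 0.2941² + 0.1176² + 0.1912² + 0.0588² + 0.1324² = 0.036557 + 0.000216 + 0.086495 + 0.013830 + 0.036557 + 0.003457 + 0.017530 = 0.194642
Σp_2ᵢ² = 0.0441² + 0.3382² + 0.0147² + 0.0588² + 0.2500² + 0.1029² + 0.1912² = 0.001945 + 0.114379 + 0.000216 + 0.003457 + 0.062500 + 0.010588 + 0.036557 = 0.229642
O = 0.103808 / √(0.194642 × 0.229642) = 0.103808 / 0.2114190 = 0.4910
O = 0.4910 > 0.4 → Yes.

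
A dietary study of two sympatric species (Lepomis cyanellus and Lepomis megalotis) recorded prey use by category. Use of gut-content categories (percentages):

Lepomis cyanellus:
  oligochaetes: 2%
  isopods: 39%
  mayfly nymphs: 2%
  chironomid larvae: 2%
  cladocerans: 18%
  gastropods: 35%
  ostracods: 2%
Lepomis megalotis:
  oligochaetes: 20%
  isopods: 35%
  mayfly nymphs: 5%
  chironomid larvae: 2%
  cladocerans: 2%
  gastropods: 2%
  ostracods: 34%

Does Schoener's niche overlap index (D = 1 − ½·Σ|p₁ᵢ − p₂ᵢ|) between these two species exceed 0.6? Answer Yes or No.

Convert percentages to proportions (divide by 100).
Σ|p₁ᵢ − p₂ᵢ| = 0.18 + 0.04 + 0.03 + 0.00 + 0.16 + 0.33 + 0.32 = 1.06
D = 1 − ½ × 1.06 = 1 − 0.530 = 0.4700
D = 0.4700 < 0.6 → No.

No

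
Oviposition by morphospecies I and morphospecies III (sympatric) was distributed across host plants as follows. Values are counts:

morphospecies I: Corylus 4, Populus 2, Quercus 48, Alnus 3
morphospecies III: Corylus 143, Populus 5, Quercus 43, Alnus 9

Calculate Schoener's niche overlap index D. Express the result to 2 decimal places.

0.36

Proportions for morphospecies I (n=57): 4/57=0.0702, 2/57=0.0351, 48/57=0.8421, 3/57=0.0526
Proportions for morphospecies III (n=200): 143/200=0.7150, 5/200=0.0250, 43/200=0.2150, 9/200=0.0450
Σ|p₁ᵢ − p₂ᵢ| = 0.6448 + 0.0101 + 0.6271 + 0.0076 = 1.2896
D = 1 − ½ × 1.2896 = 1 − 0.64480 = 0.35520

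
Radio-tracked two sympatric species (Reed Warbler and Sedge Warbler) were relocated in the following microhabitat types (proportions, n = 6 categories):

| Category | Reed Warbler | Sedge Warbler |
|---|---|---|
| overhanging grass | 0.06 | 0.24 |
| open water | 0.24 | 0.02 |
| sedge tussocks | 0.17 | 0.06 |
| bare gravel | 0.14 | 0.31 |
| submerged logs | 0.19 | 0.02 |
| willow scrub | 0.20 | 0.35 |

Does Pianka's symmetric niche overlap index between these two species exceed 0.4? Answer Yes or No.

Σ p₁ᵢp₂ᵢ = 0.0144 + 0.0048 + 0.0102 + 0.0434 + 0.0038 + 0.0700 = 0.1466
Σp_1ᵢ² = 0.06² + 0.24² + 0.17² + 0.14² + 0.19² + 0.20² = 0.0036 + 0.0576 + 0.0289 + 0.0196 + 0.0361 + 0.0400 = 0.1858
Σp_2ᵢ² = 0.24² + 0.02² + 0.06² + 0.31² + 0.02² + 0.35² = 0.0576 + 0.0004 + 0.0036 + 0.0961 + 0.0004 + 0.1225 = 0.2806
O = 0.1466 / √(0.1858 × 0.2806) = 0.1466 / 0.22833 = 0.6421
O = 0.6421 > 0.4 → Yes.

Yes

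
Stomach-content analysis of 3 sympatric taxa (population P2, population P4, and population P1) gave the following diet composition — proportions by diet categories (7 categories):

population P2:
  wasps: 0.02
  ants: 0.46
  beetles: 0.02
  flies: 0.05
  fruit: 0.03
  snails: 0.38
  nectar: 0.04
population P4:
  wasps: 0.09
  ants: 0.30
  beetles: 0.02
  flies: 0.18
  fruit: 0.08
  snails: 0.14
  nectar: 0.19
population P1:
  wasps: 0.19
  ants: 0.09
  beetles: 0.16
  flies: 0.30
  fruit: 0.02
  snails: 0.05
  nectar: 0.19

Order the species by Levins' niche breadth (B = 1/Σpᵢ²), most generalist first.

population P4 > population P1 > population P2

Σp_P2ᵢ² = 0.02² + 0.46² + 0.02² + 0.05² + 0.03² + 0.38² + 0.04² = 0.0004 + 0.2116 + 0.0004 + 0.0025 + 0.0009 + 0.1444 + 0.0016 = 0.3618
B_P2 = 1 / 0.3618 = 2.7640
Σp_P4ᵢ² = 0.09² + 0.30² + 0.02² + 0.18² + 0.08² + 0.14² + 0.19² = 0.0081 + 0.0900 + 0.0004 + 0.0324 + 0.0064 + 0.0196 + 0.0361 = 0.1930
B_P4 = 1 / 0.1930 = 5.1813
Σp_P1ᵢ² = 0.19² + 0.09² + 0.16² + 0.30² + 0.02² + 0.05² + 0.19² = 0.0361 + 0.0081 + 0.0256 + 0.0900 + 0.0004 + 0.0025 + 0.0361 = 0.1988
B_P1 = 1 / 0.1988 = 5.0302
Ranking by B (broadest → narrowest): population P4 (5.18) > population P1 (5.03) > population P2 (2.76)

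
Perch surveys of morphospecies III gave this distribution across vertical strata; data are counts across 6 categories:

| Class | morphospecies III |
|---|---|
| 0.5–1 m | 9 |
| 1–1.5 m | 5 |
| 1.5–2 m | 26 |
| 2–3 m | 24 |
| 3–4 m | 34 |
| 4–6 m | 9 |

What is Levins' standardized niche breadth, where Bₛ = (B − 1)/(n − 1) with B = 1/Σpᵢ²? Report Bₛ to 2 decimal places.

Proportions for morphospecies III (n=107): 9/107=0.0841, 5/107=0.0467, 26/107=0.2430, 24/107=0.2243, 34/107=0.3178, 9/107=0.0841
Σpᵢ² = 0.0841² + 0.0467² + 0.2430² + 0.2243² + 0.3178² + 0.0841² = 0.007073 + 0.002181 + 0.059049 + 0.050310 + 0.100997 + 0.007073 = 0.226683
B = 1 / 0.226683 = 4.4114
Bₛ = (B − 1)/(n − 1) = (4.4114 − 1)/(6 − 1) = 3.4114/5 = 0.6823

0.68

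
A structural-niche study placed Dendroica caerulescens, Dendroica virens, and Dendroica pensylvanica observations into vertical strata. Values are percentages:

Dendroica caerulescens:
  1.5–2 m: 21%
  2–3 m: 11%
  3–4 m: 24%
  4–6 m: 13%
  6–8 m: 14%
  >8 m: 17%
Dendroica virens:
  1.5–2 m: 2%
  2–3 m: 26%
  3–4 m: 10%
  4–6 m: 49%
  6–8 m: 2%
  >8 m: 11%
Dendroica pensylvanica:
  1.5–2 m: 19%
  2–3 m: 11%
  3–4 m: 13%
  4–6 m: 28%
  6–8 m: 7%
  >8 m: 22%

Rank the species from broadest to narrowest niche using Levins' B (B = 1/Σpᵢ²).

Dendroica caerulescens > Dendroica pensylvanica > Dendroica virens

Convert percentages to proportions (divide by 100).
Σp_caerᵢ² = 0.21² + 0.11² + 0.24² + 0.13² + 0.14² + 0.17² = 0.0441 + 0.0121 + 0.0576 + 0.0169 + 0.0196 + 0.0289 = 0.1792
B_caer = 1 / 0.1792 = 5.5804
Σp_vireᵢ² = 0.02² + 0.26² + 0.10² + 0.49² + 0.02² + 0.11² = 0.0004 + 0.0676 + 0.0100 + 0.2401 + 0.0004 + 0.0121 = 0.3306
B_vire = 1 / 0.3306 = 3.0248
Σp_pensᵢ² = 0.19² + 0.11² + 0.13² + 0.28² + 0.07² + 0.22² = 0.0361 + 0.0121 + 0.0169 + 0.0784 + 0.0049 + 0.0484 = 0.1968
B_pens = 1 / 0.1968 = 5.0813
Ranking by B (broadest → narrowest): Dendroica caerulescens (5.58) > Dendroica pensylvanica (5.08) > Dendroica virens (3.02)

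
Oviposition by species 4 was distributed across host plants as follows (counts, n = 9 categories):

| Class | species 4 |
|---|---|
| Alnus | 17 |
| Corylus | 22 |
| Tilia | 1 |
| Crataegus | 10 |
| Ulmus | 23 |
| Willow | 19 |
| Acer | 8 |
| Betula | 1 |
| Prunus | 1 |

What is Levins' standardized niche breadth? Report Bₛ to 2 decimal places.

Proportions for species 4 (n=102): 17/102=0.1667, 22/102=0.2157, 1/102=0.0098, 10/102=0.0980, 23/102=0.2255, 19/102=0.1863, 8/102=0.0784, 1/102=0.0098, 1/102=0.0098
Σpᵢ² = 0.1667² + 0.2157² + 0.0098² + 0.0980² + 0.2255² + 0.1863² + 0.0784² + 0.0098² + 0.0098² = 0.027789 + 0.046526 + 0.000096 + 0.009604 + 0.050850 + 0.034708 + 0.006147 + 0.000096 + 0.000096 = 0.175912
B = 1 / 0.175912 = 5.6847
Bₛ = (B − 1)/(n − 1) = (5.6847 − 1)/(9 − 1) = 4.6847/8 = 0.5856

0.59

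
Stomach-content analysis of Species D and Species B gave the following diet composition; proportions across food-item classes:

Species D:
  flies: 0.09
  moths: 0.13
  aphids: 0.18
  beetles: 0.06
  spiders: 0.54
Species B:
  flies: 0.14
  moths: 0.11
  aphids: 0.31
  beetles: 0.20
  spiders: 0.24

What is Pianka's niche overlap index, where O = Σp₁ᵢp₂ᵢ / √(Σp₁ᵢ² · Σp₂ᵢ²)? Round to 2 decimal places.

Σ p₁ᵢp₂ᵢ = 0.0126 + 0.0143 + 0.0558 + 0.0120 + 0.1296 = 0.2243
Σp_1ᵢ² = 0.09² + 0.13² + 0.18² + 0.06² + 0.54² = 0.0081 + 0.0169 + 0.0324 + 0.0036 + 0.2916 = 0.3526
Σp_2ᵢ² = 0.14² + 0.11² + 0.31² + 0.20² + 0.24² = 0.0196 + 0.0121 + 0.0961 + 0.0400 + 0.0576 = 0.2254
O = 0.2243 / √(0.3526 × 0.2254) = 0.2243 / 0.28191 = 0.7956

0.80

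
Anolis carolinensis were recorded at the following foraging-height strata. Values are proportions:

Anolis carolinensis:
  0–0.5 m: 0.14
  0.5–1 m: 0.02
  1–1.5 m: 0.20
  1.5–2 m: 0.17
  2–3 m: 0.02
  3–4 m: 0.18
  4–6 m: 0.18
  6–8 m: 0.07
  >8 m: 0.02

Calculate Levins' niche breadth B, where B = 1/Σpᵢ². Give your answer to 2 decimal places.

6.27

Σpᵢ² = 0.14² + 0.02² + 0.20² + 0.17² + 0.02² + 0.18² + 0.18² + 0.07² + 0.02² = 0.0196 + 0.0004 + 0.0400 + 0.0289 + 0.0004 + 0.0324 + 0.0324 + 0.0049 + 0.0004 = 0.1594
B = 1 / 0.1594 = 6.2735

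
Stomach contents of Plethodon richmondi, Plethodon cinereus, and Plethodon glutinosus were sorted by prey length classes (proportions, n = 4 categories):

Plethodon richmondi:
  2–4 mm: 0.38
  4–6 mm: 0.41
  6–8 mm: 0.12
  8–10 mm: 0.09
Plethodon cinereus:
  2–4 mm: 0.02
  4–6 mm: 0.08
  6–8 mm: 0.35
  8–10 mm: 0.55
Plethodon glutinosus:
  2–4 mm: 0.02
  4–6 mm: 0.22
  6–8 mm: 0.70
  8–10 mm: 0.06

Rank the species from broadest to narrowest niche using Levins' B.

Plethodon richmondi > Plethodon cinereus > Plethodon glutinosus

Σp_richᵢ² = 0.38² + 0.41² + 0.12² + 0.09² = 0.1444 + 0.1681 + 0.0144 + 0.0081 = 0.3350
B_rich = 1 / 0.3350 = 2.9851
Σp_cineᵢ² = 0.02² + 0.08² + 0.35² + 0.55² = 0.0004 + 0.0064 + 0.1225 + 0.3025 = 0.4318
B_cine = 1 / 0.4318 = 2.3159
Σp_glutᵢ² = 0.02² + 0.22² + 0.70² + 0.06² = 0.0004 + 0.0484 + 0.4900 + 0.0036 = 0.5424
B_glut = 1 / 0.5424 = 1.8437
Ranking by B (broadest → narrowest): Plethodon richmondi (2.99) > Plethodon cinereus (2.32) > Plethodon glutinosus (1.84)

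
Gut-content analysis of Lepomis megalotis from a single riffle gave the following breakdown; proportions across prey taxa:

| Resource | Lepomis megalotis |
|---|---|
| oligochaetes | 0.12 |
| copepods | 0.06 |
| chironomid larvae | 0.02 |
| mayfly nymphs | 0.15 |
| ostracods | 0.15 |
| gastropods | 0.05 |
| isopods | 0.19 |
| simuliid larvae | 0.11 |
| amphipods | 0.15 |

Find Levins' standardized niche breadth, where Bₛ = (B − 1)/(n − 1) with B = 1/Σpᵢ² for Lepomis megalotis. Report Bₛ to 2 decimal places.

0.79

Σpᵢ² = 0.12² + 0.06² + 0.02² + 0.15² + 0.15² + 0.05² + 0.19² + 0.11² + 0.15² = 0.0144 + 0.0036 + 0.0004 + 0.0225 + 0.0225 + 0.0025 + 0.0361 + 0.0121 + 0.0225 = 0.1366
B = 1 / 0.1366 = 7.3206
Bₛ = (B − 1)/(n − 1) = (7.3206 − 1)/(9 − 1) = 6.3206/8 = 0.7901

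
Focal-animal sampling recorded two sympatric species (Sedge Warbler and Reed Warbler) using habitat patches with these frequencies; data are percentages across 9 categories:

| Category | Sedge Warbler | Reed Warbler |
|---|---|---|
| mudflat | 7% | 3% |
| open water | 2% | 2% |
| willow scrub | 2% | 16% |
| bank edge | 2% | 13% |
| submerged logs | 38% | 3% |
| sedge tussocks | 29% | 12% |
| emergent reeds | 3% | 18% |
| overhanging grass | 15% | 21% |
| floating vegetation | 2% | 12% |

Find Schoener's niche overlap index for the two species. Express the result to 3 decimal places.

0.440

Convert percentages to proportions (divide by 100).
Σ|p₁ᵢ − p₂ᵢ| = 0.04 + 0.00 + 0.14 + 0.11 + 0.35 + 0.17 + 0.15 + 0.06 + 0.10 = 1.12
D = 1 − ½ × 1.12 = 1 − 0.560 = 0.44000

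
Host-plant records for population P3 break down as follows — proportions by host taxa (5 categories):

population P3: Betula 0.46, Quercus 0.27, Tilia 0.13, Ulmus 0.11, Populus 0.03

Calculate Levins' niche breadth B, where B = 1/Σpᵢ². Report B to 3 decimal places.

Σpᵢ² = 0.46² + 0.27² + 0.13² + 0.11² + 0.03² = 0.2116 + 0.0729 + 0.0169 + 0.0121 + 0.0009 = 0.3144
B = 1 / 0.3144 = 3.18066

3.181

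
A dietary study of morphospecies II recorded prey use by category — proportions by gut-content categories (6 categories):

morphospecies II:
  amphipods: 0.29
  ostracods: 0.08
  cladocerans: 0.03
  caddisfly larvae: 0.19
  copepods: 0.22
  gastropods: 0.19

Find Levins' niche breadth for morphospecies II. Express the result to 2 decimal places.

4.72

Σpᵢ² = 0.29² + 0.08² + 0.03² + 0.19² + 0.22² + 0.19² = 0.0841 + 0.0064 + 0.0009 + 0.0361 + 0.0484 + 0.0361 = 0.2120
B = 1 / 0.2120 = 4.7170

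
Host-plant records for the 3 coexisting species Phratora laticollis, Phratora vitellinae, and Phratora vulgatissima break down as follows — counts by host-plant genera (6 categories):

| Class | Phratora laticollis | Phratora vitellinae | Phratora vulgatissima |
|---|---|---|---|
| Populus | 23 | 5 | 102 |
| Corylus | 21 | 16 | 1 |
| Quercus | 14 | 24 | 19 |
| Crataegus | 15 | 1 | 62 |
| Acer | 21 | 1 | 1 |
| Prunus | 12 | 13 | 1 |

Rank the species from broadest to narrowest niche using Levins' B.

Phratora laticollis > Phratora vitellinae > Phratora vulgatissima

Proportions for Phratora laticollis (n=106): 23/106=0.2170, 21/106=0.1981, 14/106=0.1321, 15/106=0.1415, 21/106=0.1981, 12/106=0.1132
Proportions for Phratora vitellinae (n=60): 5/60=0.0833, 16/60=0.2667, 24/60=0.4000, 1/60=0.0167, 1/60=0.0167, 13/60=0.2167
Proportions for Phratora vulgatissima (n=186): 102/186=0.5484, 1/186=0.0054, 19/186=0.1022, 62/186=0.3333, 1/186=0.0054, 1/186=0.0054
Σp_latiᵢ² = 0.2170² + 0.1981² + 0.1321² + 0.1415² + 0.1981² + 0.1132² = 0.047089 + 0.039244 + 0.017450 + 0.020022 + 0.039244 + 0.012814 = 0.175863
B_lati = 1 / 0.175863 = 5.6862
Σp_viteᵢ² = 0.0833² + 0.2667² + 0.4000² + 0.0167² + 0.0167² + 0.2167² = 0.006939 + 0.071129 + 0.160000 + 0.000279 + 0.000279 + 0.046959 = 0.285585
B_vite = 1 / 0.285585 = 3.5016
Σp_vulgᵢ² = 0.5484² + 0.0054² + 0.1022² + 0.3333² + 0.0054² + 0.0054² = 0.300743 + 0.000029 + 0.010445 + 0.111089 + 0.000029 + 0.000029 = 0.422364
B_vulg = 1 / 0.422364 = 2.3676
Ranking by B (broadest → narrowest): Phratora laticollis (5.69) > Phratora vitellinae (3.50) > Phratora vulgatissima (2.37)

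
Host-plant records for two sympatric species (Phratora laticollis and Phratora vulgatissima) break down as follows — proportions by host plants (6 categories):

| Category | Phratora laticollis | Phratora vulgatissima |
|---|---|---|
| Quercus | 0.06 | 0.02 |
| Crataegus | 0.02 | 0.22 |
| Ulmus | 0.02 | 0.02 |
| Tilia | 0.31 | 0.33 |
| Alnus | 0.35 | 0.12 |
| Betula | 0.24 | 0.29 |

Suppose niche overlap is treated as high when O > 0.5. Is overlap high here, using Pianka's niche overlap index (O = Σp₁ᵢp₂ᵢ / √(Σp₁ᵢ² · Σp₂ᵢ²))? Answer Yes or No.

Σ p₁ᵢp₂ᵢ = 0.0012 + 0.0044 + 0.0004 + 0.1023 + 0.0420 + 0.0696 = 0.2199
Σp_1ᵢ² = 0.06² + 0.02² + 0.02² + 0.31² + 0.35² + 0.24² = 0.0036 + 0.0004 + 0.0004 + 0.0961 + 0.1225 + 0.0576 = 0.2806
Σp_2ᵢ² = 0.02² + 0.22² + 0.02² + 0.33² + 0.12² + 0.29² = 0.0004 + 0.0484 + 0.0004 + 0.1089 + 0.0144 + 0.0841 = 0.2566
O = 0.2199 / √(0.2806 × 0.2566) = 0.2199 / 0.26833 = 0.8195
O = 0.8195 > 0.5 → Yes.

Yes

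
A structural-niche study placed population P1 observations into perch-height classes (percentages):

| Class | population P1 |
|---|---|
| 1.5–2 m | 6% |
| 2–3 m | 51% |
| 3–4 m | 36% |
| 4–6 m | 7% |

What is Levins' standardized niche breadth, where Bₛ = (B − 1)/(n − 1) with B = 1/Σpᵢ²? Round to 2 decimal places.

0.50

Convert percentages to proportions (divide by 100).
Σpᵢ² = 0.06² + 0.51² + 0.36² + 0.07² = 0.0036 + 0.2601 + 0.1296 + 0.0049 = 0.3982
B = 1 / 0.3982 = 2.5113
Bₛ = (B − 1)/(n − 1) = (2.5113 − 1)/(4 − 1) = 1.5113/3 = 0.5038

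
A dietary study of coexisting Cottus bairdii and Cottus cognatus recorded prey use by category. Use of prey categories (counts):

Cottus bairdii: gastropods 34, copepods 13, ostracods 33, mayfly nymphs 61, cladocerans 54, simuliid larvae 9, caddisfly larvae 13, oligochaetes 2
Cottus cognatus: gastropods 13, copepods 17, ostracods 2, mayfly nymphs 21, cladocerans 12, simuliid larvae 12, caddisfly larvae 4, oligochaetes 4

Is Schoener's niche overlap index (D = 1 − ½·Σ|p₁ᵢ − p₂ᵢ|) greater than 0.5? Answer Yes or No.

Proportions for Cottus bairdii (n=219): 34/219=0.1553, 13/219=0.0594, 33/219=0.1507, 61/219=0.2785, 54/219=0.2466, 9/219=0.0411, 13/219=0.0594, 2/219=0.0091
Proportions for Cottus cognatus (n=85): 13/85=0.1529, 17/85=0.2000, 2/85=0.0235, 21/85=0.2471, 12/85=0.1412, 12/85=0.1412, 4/85=0.0471, 4/85=0.0471
Σ|p₁ᵢ − p₂ᵢ| = 0.0024 + 0.1406 + 0.1272 + 0.0314 + 0.1054 + 0.1001 + 0.0123 + 0.0380 = 0.5574
D = 1 − ½ × 0.5574 = 1 − 0.27870 = 0.72130
D = 0.72130 > 0.5 → Yes.

Yes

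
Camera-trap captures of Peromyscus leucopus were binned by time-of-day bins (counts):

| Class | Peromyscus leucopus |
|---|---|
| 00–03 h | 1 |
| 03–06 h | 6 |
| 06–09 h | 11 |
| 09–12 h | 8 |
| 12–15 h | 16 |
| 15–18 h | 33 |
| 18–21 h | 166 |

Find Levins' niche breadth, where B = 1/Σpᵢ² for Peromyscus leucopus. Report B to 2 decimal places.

Proportions for Peromyscus leucopus (n=241): 1/241=0.0041, 6/241=0.0249, 11/241=0.0456, 8/241=0.0332, 16/241=0.0664, 33/241=0.1369, 166/241=0.6888
Σpᵢ² = 0.0041² + 0.0249² + 0.0456² + 0.0332² + 0.0664² + 0.1369² + 0.6888² = 0.000017 + 0.000620 + 0.002079 + 0.001102 + 0.004409 + 0.018742 + 0.474445 = 0.501414
B = 1 / 0.501414 = 1.9944

1.99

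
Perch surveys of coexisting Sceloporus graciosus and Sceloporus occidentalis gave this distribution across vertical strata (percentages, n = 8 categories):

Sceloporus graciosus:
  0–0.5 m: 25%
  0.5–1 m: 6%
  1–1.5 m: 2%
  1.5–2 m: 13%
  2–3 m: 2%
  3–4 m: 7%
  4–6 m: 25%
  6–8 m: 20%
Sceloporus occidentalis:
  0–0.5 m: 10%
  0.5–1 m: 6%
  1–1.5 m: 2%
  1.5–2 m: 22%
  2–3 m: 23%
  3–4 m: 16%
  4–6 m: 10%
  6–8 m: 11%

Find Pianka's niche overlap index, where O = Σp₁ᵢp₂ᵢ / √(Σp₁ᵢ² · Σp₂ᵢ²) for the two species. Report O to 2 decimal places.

0.68

Convert percentages to proportions (divide by 100).
Σ p₁ᵢp₂ᵢ = 0.0250 + 0.0036 + 0.0004 + 0.0286 + 0.0046 + 0.0112 + 0.0250 + 0.0220 = 0.1204
Σp_1ᵢ² = 0.25² + 0.06² + 0.02² + 0.13² + 0.02² + 0.07² + 0.25² + 0.20² = 0.0625 + 0.0036 + 0.0004 + 0.0169 + 0.0004 + 0.0049 + 0.0625 + 0.0400 = 0.1912
Σp_2ᵢ² = 0.10² + 0.06² + 0.02² + 0.22² + 0.23² + 0.16² + 0.10² + 0.11² = 0.0100 + 0.0036 + 0.0004 + 0.0484 + 0.0529 + 0.0256 + 0.0100 + 0.0121 = 0.1630
O = 0.1204 / √(0.1912 × 0.1630) = 0.1204 / 0.17654 = 0.6820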